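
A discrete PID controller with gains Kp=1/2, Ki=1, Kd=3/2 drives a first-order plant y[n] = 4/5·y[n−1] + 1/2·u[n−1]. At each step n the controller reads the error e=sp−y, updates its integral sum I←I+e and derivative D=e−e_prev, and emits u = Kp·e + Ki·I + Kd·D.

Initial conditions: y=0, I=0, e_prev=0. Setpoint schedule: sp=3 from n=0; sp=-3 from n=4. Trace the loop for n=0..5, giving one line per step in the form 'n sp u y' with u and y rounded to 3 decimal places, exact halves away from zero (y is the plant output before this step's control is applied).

(exact arithmetic carried between steps; '≈' marks a value shown rounded to 6 d.p. or computed from one; I and e_prev carry over from the previous line; the table rounds u and y to 3 d.p., halves away from zero)
n=0: y=0, sp=3, e=sp−y=3; I=3, D=e−e_prev=3; u=1/2·3+1·3+3/2·3=9; next y=4/5·0+1/2·9=4.5
n=1: y=4.5, sp=3, e=sp−y=-1.5; I=1.5, D=e−e_prev=-4.5; u=1/2·(-1.5)+1·1.5+3/2·(-4.5)=-6; next y=4/5·4.5+1/2·(-6)=0.6
n=2: y=0.6, sp=3, e=sp−y=2.4; I=3.9, D=e−e_prev=3.9; u=1/2·2.4+1·3.9+3/2·3.9=10.95; next y=4/5·0.6+1/2·10.95=5.955
n=3: y=5.955, sp=3, e=sp−y=-2.955; I=0.945, D=e−e_prev=-5.355; u=1/2·(-2.955)+1·0.945+3/2·(-5.355)=-8.565; next y=4/5·5.955+1/2·(-8.565)=0.4815
n=4: y=0.4815, sp=-3, e=sp−y=-3.4815; I=-2.5365, D=e−e_prev=-0.5265; u=1/2·(-3.4815)+1·(-2.5365)+3/2·(-0.5265)=-5.067; next y=4/5·0.4815+1/2·(-5.067)=-2.1483
n=5: y=-2.1483, sp=-3, e=sp−y=-0.8517; I=-3.3882, D=e−e_prev=2.6298; u=1/2·(-0.8517)+1·(-3.3882)+3/2·2.6298=0.13065; next y=4/5·(-2.1483)+1/2·0.13065=-1.653315

0 3 9.000 0.000
1 3 -6.000 4.500
2 3 10.950 0.600
3 3 -8.565 5.955
4 -3 -5.067 0.482
5 -3 0.131 -2.148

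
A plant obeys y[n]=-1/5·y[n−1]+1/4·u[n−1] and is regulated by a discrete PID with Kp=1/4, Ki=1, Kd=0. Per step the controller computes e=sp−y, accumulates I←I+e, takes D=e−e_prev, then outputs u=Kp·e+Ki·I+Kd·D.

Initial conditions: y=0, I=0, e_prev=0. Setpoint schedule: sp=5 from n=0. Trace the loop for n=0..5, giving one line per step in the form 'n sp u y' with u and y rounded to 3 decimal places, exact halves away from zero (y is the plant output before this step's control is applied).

0 5 6.250 0.000
1 5 9.297 1.563
2 5 12.173 2.012
3 5 14.375 2.641
4 5 16.203 3.065
5 5 17.672 3.438

(exact arithmetic carried between steps; '≈' marks a value shown rounded to 6 d.p. or computed from one; I and e_prev carry over from the previous line; the table rounds u and y to 3 d.p., halves away from zero)
n=0: y=0, sp=5, e=sp−y=5; I=5, D=e−e_prev=5; u=1/4·5+1·5+0·5=6.25; next y=-1/5·0+1/4·6.25=1.5625
n=1: y=1.5625, sp=5, e=sp−y=3.4375; I=8.4375, D=e−e_prev=-1.5625; u=1/4·3.4375+1·8.4375+0·(-1.5625)=9.296875; next y=-1/5·1.5625+1/4·9.296875≈2.011719
n=2: y≈2.011719, sp=5, e=sp−y≈2.988281; I≈11.425781, D=e−e_prev≈-0.449219; u=1/4·2.988281+1·11.425781+0·(-0.449219)≈12.172852; next y=-1/5·2.011719+1/4·12.172852≈2.640869
n=3: y≈2.640869, sp=5, e=sp−y≈2.359131; I≈13.784912, D=e−e_prev≈-0.629150; u=1/4·2.359131+1·13.784912+0·(-0.629150)≈14.374695; next y=-1/5·2.640869+1/4·14.374695≈3.065500
n=4: y≈3.065500, sp=5, e=sp−y≈1.934500; I≈15.719412, D=e−e_prev≈-0.424631; u=1/4·1.934500+1·15.719412+0·(-0.424631)≈16.203037; next y=-1/5·3.065500+1/4·16.203037≈3.437659
n=5: y≈3.437659, sp=5, e=sp−y≈1.562341; I≈17.281753, D=e−e_prev≈-0.372159; u=1/4·1.562341+1·17.281753+0·(-0.372159)≈17.672338; next y=-1/5·3.437659+1/4·17.672338≈3.730553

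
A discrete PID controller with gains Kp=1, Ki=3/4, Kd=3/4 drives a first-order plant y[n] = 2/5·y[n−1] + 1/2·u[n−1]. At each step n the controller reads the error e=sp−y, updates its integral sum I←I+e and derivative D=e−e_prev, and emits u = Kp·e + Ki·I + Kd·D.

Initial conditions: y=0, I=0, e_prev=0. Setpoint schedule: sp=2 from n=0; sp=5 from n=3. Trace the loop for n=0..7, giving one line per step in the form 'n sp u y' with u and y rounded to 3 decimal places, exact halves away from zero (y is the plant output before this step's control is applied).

(exact arithmetic carried between steps; '≈' marks a value shown rounded to 6 d.p. or computed from one; I and e_prev carry over from the previous line; the table rounds u and y to 3 d.p., halves away from zero)
n=0: y=0, sp=2, e=sp−y=2; I=2, D=e−e_prev=2; u=1·2+3/4·2+3/4·2=5; next y=2/5·0+1/2·5=2.5
n=1: y=2.5, sp=2, e=sp−y=-0.5; I=1.5, D=e−e_prev=-2.5; u=1·(-0.5)+3/4·1.5+3/4·(-2.5)=-1.25; next y=2/5·2.5+1/2·(-1.25)=0.375
n=2: y=0.375, sp=2, e=sp−y=1.625; I=3.125, D=e−e_prev=2.125; u=1·1.625+3/4·3.125+3/4·2.125=5.5625; next y=2/5·0.375+1/2·5.5625=2.93125
n=3: y=2.93125, sp=5, e=sp−y=2.06875; I=5.19375, D=e−e_prev=0.44375; u=1·2.06875+3/4·5.19375+3/4·0.44375=6.296875; next y=2/5·2.93125+1/2·6.296875≈4.320938
n=4: y≈4.320938, sp=5, e=sp−y≈0.679063; I≈5.872813, D=e−e_prev≈-1.389688; u=1·0.679063+3/4·5.872813+3/4·(-1.389688)≈4.041406; next y=2/5·4.320938+1/2·4.041406≈3.749078
n=5: y≈3.749078, sp=5, e=sp−y≈1.250922; I≈7.123734, D=e−e_prev≈0.571859; u=1·1.250922+3/4·7.123734+3/4·0.571859≈7.022617; next y=2/5·3.749078+1/2·7.022617≈5.010940
n=6: y≈5.010940, sp=5, e=sp−y≈-0.010940; I≈7.112795, D=e−e_prev≈-1.261862; u=1·(-0.010940)+3/4·7.112795+3/4·(-1.261862)≈4.377260; next y=2/5·5.010940+1/2·4.377260≈4.193006
n=7: y≈4.193006, sp=5, e=sp−y≈0.806994; I≈7.919789, D=e−e_prev≈0.817934; u=1·0.806994+3/4·7.919789+3/4·0.817934≈7.360286; next y=2/5·4.193006+1/2·7.360286≈5.357345

0 2 5.000 0.000
1 2 -1.250 2.500
2 2 5.563 0.375
3 5 6.297 2.931
4 5 4.041 4.321
5 5 7.023 3.749
6 5 4.377 5.011
7 5 7.360 4.193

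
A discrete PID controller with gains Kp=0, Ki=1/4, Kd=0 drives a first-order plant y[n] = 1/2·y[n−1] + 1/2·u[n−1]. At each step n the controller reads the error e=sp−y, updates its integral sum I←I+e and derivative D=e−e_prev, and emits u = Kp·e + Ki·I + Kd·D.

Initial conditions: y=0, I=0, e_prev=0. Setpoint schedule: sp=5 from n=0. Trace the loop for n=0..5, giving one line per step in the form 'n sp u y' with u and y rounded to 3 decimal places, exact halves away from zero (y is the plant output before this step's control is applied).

(exact arithmetic carried between steps; '≈' marks a value shown rounded to 6 d.p. or computed from one; I and e_prev carry over from the previous line; the table rounds u and y to 3 d.p., halves away from zero)
n=0: y=0, sp=5, e=sp−y=5; I=5, D=e−e_prev=5; u=0·5+1/4·5+0·5=1.25; next y=1/2·0+1/2·1.25=0.625
n=1: y=0.625, sp=5, e=sp−y=4.375; I=9.375, D=e−e_prev=-0.625; u=0·4.375+1/4·9.375+0·(-0.625)=2.34375; next y=1/2·0.625+1/2·2.34375=1.484375
n=2: y=1.484375, sp=5, e=sp−y=3.515625; I=12.890625, D=e−e_prev=-0.859375; u=0·3.515625+1/4·12.890625+0·(-0.859375)≈3.222656; next y=1/2·1.484375+1/2·3.222656≈2.353516
n=3: y≈2.353516, sp=5, e=sp−y≈2.646484; I≈15.537109, D=e−e_prev≈-0.869141; u=0·2.646484+1/4·15.537109+0·(-0.869141)≈3.884277; next y=1/2·2.353516+1/2·3.884277≈3.118896
n=4: y≈3.118896, sp=5, e=sp−y≈1.881104; I≈17.418213, D=e−e_prev≈-0.765381; u=0·1.881104+1/4·17.418213+0·(-0.765381)≈4.354553; next y=1/2·3.118896+1/2·4.354553≈3.736725
n=5: y≈3.736725, sp=5, e=sp−y≈1.263275; I≈18.681488, D=e−e_prev≈-0.617828; u=0·1.263275+1/4·18.681488+0·(-0.617828)≈4.670372; next y=1/2·3.736725+1/2·4.670372≈4.203548

0 5 1.250 0.000
1 5 2.344 0.625
2 5 3.223 1.484
3 5 3.884 2.354
4 5 4.355 3.119
5 5 4.670 3.737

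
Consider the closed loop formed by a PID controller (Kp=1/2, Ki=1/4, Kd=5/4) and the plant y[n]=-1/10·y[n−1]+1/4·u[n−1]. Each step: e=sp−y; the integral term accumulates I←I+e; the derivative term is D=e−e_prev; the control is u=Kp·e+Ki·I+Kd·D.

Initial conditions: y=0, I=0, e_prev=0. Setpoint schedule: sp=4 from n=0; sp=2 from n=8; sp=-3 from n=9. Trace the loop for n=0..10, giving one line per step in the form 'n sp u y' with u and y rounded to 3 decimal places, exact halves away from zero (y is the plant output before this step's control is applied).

(exact arithmetic carried between steps; '≈' marks a value shown rounded to 6 d.p. or computed from one; I and e_prev carry over from the previous line; the table rounds u and y to 3 d.p., halves away from zero)
n=0: y=0, sp=4, e=sp−y=4; I=4, D=e−e_prev=4; u=1/2·4+1/4·4+5/4·4=8; next y=-1/10·0+1/4·8=2
n=1: y=2, sp=4, e=sp−y=2; I=6, D=e−e_prev=-2; u=1/2·2+1/4·6+5/4·(-2)=0; next y=-1/10·2+1/4·0=-0.2
n=2: y=-0.2, sp=4, e=sp−y=4.2; I=10.2, D=e−e_prev=2.2; u=1/2·4.2+1/4·10.2+5/4·2.2=7.4; next y=-1/10·(-0.2)+1/4·7.4=1.87
n=3: y=1.87, sp=4, e=sp−y=2.13; I=12.33, D=e−e_prev=-2.07; u=1/2·2.13+1/4·12.33+5/4·(-2.07)=1.56; next y=-1/10·1.87+1/4·1.56=0.203
n=4: y=0.203, sp=4, e=sp−y=3.797; I=16.127, D=e−e_prev=1.667; u=1/2·3.797+1/4·16.127+5/4·1.667=8.014; next y=-1/10·0.203+1/4·8.014=1.9832
n=5: y=1.9832, sp=4, e=sp−y=2.0168; I=18.1438, D=e−e_prev=-1.7802; u=1/2·2.0168+1/4·18.1438+5/4·(-1.7802)=3.3191; next y=-1/10·1.9832+1/4·3.3191=0.631455
n=6: y=0.631455, sp=4, e=sp−y=3.368545; I=21.512345, D=e−e_prev=1.351745; u=1/2·3.368545+1/4·21.512345+5/4·1.351745=8.75204; next y=-1/10·0.631455+1/4·8.75204≈2.124865
n=7: y≈2.124865, sp=4, e=sp−y≈1.875136; I≈23.387481, D=e−e_prev≈-1.493410; u=1/2·1.875136+1/4·23.387481+5/4·(-1.493410)≈4.917676; next y=-1/10·2.124865+1/4·4.917676≈1.016933
n=8: y≈1.016933, sp=2, e=sp−y≈0.983067; I≈24.370548, D=e−e_prev≈-0.892068; u=1/2·0.983067+1/4·24.370548+5/4·(-0.892068)≈5.469086; next y=-1/10·1.016933+1/4·5.469086≈1.265578
n=9: y≈1.265578, sp=-3, e=sp−y≈-4.265578; I≈20.104970, D=e−e_prev≈-5.248646; u=1/2·(-4.265578)+1/4·20.104970+5/4·(-5.248646)≈-3.667354; next y=-1/10·1.265578+1/4·(-3.667354)≈-1.043396
n=10: y≈-1.043396, sp=-3, e=sp−y≈-1.956604; I≈18.148366, D=e−e_prev≈2.308974; u=1/2·(-1.956604)+1/4·18.148366+5/4·2.308974≈6.445008; next y=-1/10·(-1.043396)+1/4·6.445008≈1.715592

0 4 8.000 0.000
1 4 0.000 2.000
2 4 7.400 -0.200
3 4 1.560 1.870
4 4 8.014 0.203
5 4 3.319 1.983
6 4 8.752 0.631
7 4 4.918 2.125
8 2 5.469 1.017
9 -3 -3.667 1.266
10 -3 6.445 -1.043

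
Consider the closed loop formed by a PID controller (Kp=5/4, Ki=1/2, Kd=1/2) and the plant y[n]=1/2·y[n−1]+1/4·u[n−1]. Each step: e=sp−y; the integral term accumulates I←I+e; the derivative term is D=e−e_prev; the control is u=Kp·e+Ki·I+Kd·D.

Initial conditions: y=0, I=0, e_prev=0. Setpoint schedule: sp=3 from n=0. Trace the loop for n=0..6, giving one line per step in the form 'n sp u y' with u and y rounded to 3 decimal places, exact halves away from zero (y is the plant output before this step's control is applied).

(exact arithmetic carried between steps; '≈' marks a value shown rounded to 6 d.p. or computed from one; I and e_prev carry over from the previous line; the table rounds u and y to 3 d.p., halves away from zero)
n=0: y=0, sp=3, e=sp−y=3; I=3, D=e−e_prev=3; u=5/4·3+1/2·3+1/2·3=6.75; next y=1/2·0+1/4·6.75=1.6875
n=1: y=1.6875, sp=3, e=sp−y=1.3125; I=4.3125, D=e−e_prev=-1.6875; u=5/4·1.3125+1/2·4.3125+1/2·(-1.6875)=2.953125; next y=1/2·1.6875+1/4·2.953125≈1.582031
n=2: y≈1.582031, sp=3, e=sp−y≈1.417969; I≈5.730469, D=e−e_prev≈0.105469; u=5/4·1.417969+1/2·5.730469+1/2·0.105469≈4.690430; next y=1/2·1.582031+1/4·4.690430≈1.963623
n=3: y≈1.963623, sp=3, e=sp−y≈1.036377; I≈6.766846, D=e−e_prev≈-0.381592; u=5/4·1.036377+1/2·6.766846+1/2·(-0.381592)≈4.488098; next y=1/2·1.963623+1/4·4.488098≈2.103836
n=4: y≈2.103836, sp=3, e=sp−y≈0.896164; I≈7.663010, D=e−e_prev≈-0.140213; u=5/4·0.896164+1/2·7.663010+1/2·(-0.140213)≈4.881603; next y=1/2·2.103836+1/4·4.881603≈2.272319
n=5: y≈2.272319, sp=3, e=sp−y≈0.727681; I≈8.390691, D=e−e_prev≈-0.168483; u=5/4·0.727681+1/2·8.390691+1/2·(-0.168483)≈5.020705; next y=1/2·2.272319+1/4·5.020705≈2.391336
n=6: y≈2.391336, sp=3, e=sp−y≈0.608664; I≈8.999355, D=e−e_prev≈-0.119017; u=5/4·0.608664+1/2·8.999355+1/2·(-0.119017)≈5.200999; next y=1/2·2.391336+1/4·5.200999≈2.495918

0 3 6.750 0.000
1 3 2.953 1.688
2 3 4.690 1.582
3 3 4.488 1.964
4 3 4.882 2.104
5 3 5.021 2.272
6 3 5.201 2.391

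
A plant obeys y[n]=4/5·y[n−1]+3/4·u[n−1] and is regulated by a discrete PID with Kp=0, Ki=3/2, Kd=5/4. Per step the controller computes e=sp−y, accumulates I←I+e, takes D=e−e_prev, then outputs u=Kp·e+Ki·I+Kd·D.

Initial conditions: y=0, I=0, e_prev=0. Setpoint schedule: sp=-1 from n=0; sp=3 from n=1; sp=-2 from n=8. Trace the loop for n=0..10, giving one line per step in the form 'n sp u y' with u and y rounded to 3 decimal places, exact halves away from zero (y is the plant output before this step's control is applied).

0 -1 -2.750 0.000
1 3 13.672 -2.063
2 3 -15.645 8.604
3 3 26.282 -4.851
4 3 -35.635 15.831
5 3 53.175 -14.061
6 3 -76.006 28.632
7 3 111.422 -34.099
8 -2 -173.656 56.288
9 -2 247.269 -85.212
10 -2 -361.646 117.282

(exact arithmetic carried between steps; '≈' marks a value shown rounded to 6 d.p. or computed from one; I and e_prev carry over from the previous line; the table rounds u and y to 3 d.p., halves away from zero)
n=0: y=0, sp=-1, e=sp−y=-1; I=-1, D=e−e_prev=-1; u=0·(-1)+3/2·(-1)+5/4·(-1)=-2.75; next y=4/5·0+3/4·(-2.75)=-2.0625
n=1: y=-2.0625, sp=3, e=sp−y=5.0625; I=4.0625, D=e−e_prev=6.0625; u=0·5.0625+3/2·4.0625+5/4·6.0625=13.671875; next y=4/5·(-2.0625)+3/4·13.671875≈8.603906
n=2: y≈8.603906, sp=3, e=sp−y≈-5.603906; I≈-1.541406, D=e−e_prev≈-10.666406; u=0·(-5.603906)+3/2·(-1.541406)+5/4·(-10.666406)≈-15.645117; next y=4/5·8.603906+3/4·(-15.645117)≈-4.850713
n=3: y≈-4.850713, sp=3, e=sp−y≈7.850713; I≈6.309307, D=e−e_prev≈13.454619; u=0·7.850713+3/2·6.309307+5/4·13.454619≈26.282234; next y=4/5·(-4.850713)+3/4·26.282234≈15.831105
n=4: y≈15.831105, sp=3, e=sp−y≈-12.831105; I≈-6.521798, D=e−e_prev≈-20.681818; u=0·(-12.831105)+3/2·(-6.521798)+5/4·(-20.681818)≈-35.634970; next y=4/5·15.831105+3/4·(-35.634970)≈-14.061344
n=5: y≈-14.061344, sp=3, e=sp−y≈17.061344; I≈10.539545, D=e−e_prev≈29.892449; u=0·17.061344+3/2·10.539545+5/4·29.892449≈53.174878; next y=4/5·(-14.061344)+3/4·53.174878≈28.632084
n=6: y≈28.632084, sp=3, e=sp−y≈-25.632084; I≈-15.092539, D=e−e_prev≈-42.693428; u=0·(-25.632084)+3/2·(-15.092539)+5/4·(-42.693428)≈-76.005593; next y=4/5·28.632084+3/4·(-76.005593)≈-34.098527
n=7: y≈-34.098527, sp=3, e=sp−y≈37.098527; I≈22.005988, D=e−e_prev≈62.730611; u=0·37.098527+3/2·22.005988+5/4·62.730611≈111.422247; next y=4/5·(-34.098527)+3/4·111.422247≈56.287863
n=8: y≈56.287863, sp=-2, e=sp−y≈-58.287863; I≈-36.281875, D=e−e_prev≈-95.386391; u=0·(-58.287863)+3/2·(-36.281875)+5/4·(-95.386391)≈-173.655801; next y=4/5·56.287863+3/4·(-173.655801)≈-85.211560
n=9: y≈-85.211560, sp=-2, e=sp−y≈83.211560; I≈46.929685, D=e−e_prev≈141.499423; u=0·83.211560+3/2·46.929685+5/4·141.499423≈247.268806; next y=4/5·(-85.211560)+3/4·247.268806≈117.282357
n=10: y≈117.282357, sp=-2, e=sp−y≈-119.282357; I≈-72.352672, D=e−e_prev≈-202.493917; u=0·(-119.282357)+3/2·(-72.352672)+5/4·(-202.493917)≈-361.646404; next y=4/5·117.282357+3/4·(-361.646404)≈-177.408917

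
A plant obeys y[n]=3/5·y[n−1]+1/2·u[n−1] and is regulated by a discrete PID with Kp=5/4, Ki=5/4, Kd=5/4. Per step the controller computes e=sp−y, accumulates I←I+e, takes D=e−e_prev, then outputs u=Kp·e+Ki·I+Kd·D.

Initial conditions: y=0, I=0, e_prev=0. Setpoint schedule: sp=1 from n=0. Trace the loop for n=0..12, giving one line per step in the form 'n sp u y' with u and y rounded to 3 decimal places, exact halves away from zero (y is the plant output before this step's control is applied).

0 1 3.750 0.000
1 1 -3.281 1.875
2 1 6.934 -0.516
3 1 -7.934 3.157
4 1 13.573 -2.073
5 1 -17.682 5.543
6 1 27.627 -5.515
7 1 -38.125 10.504
8 1 57.260 -12.760
9 1 -81.123 20.974
10 1 119.643 -27.977
11 1 -171.621 43.036
12 1 250.943 -59.989

(exact arithmetic carried between steps; '≈' marks a value shown rounded to 6 d.p. or computed from one; I and e_prev carry over from the previous line; the table rounds u and y to 3 d.p., halves away from zero)
n=0: y=0, sp=1, e=sp−y=1; I=1, D=e−e_prev=1; u=5/4·1+5/4·1+5/4·1=3.75; next y=3/5·0+1/2·3.75=1.875
n=1: y=1.875, sp=1, e=sp−y=-0.875; I=0.125, D=e−e_prev=-1.875; u=5/4·(-0.875)+5/4·0.125+5/4·(-1.875)=-3.28125; next y=3/5·1.875+1/2·(-3.28125)=-0.515625
n=2: y=-0.515625, sp=1, e=sp−y=1.515625; I=1.640625, D=e−e_prev=2.390625; u=5/4·1.515625+5/4·1.640625+5/4·2.390625≈6.933594; next y=3/5·(-0.515625)+1/2·6.933594≈3.157422
n=3: y≈3.157422, sp=1, e=sp−y≈-2.157422; I≈-0.516797, D=e−e_prev≈-3.673047; u=5/4·(-2.157422)+5/4·(-0.516797)+5/4·(-3.673047)≈-7.934082; next y=3/5·3.157422+1/2·(-7.934082)≈-2.072588
n=4: y≈-2.072588, sp=1, e=sp−y≈3.072588; I≈2.555791, D=e−e_prev≈5.230010; u=5/4·3.072588+5/4·2.555791+5/4·5.230010≈13.572986; next y=3/5·(-2.072588)+1/2·13.572986≈5.542940
n=5: y≈5.542940, sp=1, e=sp−y≈-4.542940; I≈-1.987149, D=e−e_prev≈-7.615528; u=5/4·(-4.542940)+5/4·(-1.987149)+5/4·(-7.615528)≈-17.682022; next y=3/5·5.542940+1/2·(-17.682022)≈-5.515247
n=6: y≈-5.515247, sp=1, e=sp−y≈6.515247; I≈4.528098, D=e−e_prev≈11.058187; u=5/4·6.515247+5/4·4.528098+5/4·11.058187≈27.626914; next y=3/5·(-5.515247)+1/2·27.626914≈10.504309
n=7: y≈10.504309, sp=1, e=sp−y≈-9.504309; I≈-4.976211, D=e−e_prev≈-16.019556; u=5/4·(-9.504309)+5/4·(-4.976211)+5/4·(-16.019556)≈-38.125095; next y=3/5·10.504309+1/2·(-38.125095)≈-12.759962
n=8: y≈-12.759962, sp=1, e=sp−y≈13.759962; I≈8.783751, D=e−e_prev≈23.264271; u=5/4·13.759962+5/4·8.783751+5/4·23.264271≈57.259980; next y=3/5·(-12.759962)+1/2·57.259980≈20.974013
n=9: y≈20.974013, sp=1, e=sp−y≈-19.974013; I≈-11.190262, D=e−e_prev≈-33.733975; u=5/4·(-19.974013)+5/4·(-11.190262)+5/4·(-33.733975)≈-81.122813; next y=3/5·20.974013+1/2·(-81.122813)≈-27.976999
n=10: y≈-27.976999, sp=1, e=sp−y≈28.976999; I≈17.786737, D=e−e_prev≈48.951011; u=5/4·28.976999+5/4·17.786737+5/4·48.951011≈119.643433; next y=3/5·(-27.976999)+1/2·119.643433≈43.035517
n=11: y≈43.035517, sp=1, e=sp−y≈-42.035517; I≈-24.248781, D=e−e_prev≈-71.012516; u=5/4·(-42.035517)+5/4·(-24.248781)+5/4·(-71.012516)≈-171.621018; next y=3/5·43.035517+1/2·(-171.621018)≈-59.989198
n=12: y≈-59.989198, sp=1, e=sp−y≈60.989198; I≈36.740418, D=e−e_prev≈103.024716; u=5/4·60.989198+5/4·36.740418+5/4·103.024716≈250.942915; next y=3/5·(-59.989198)+1/2·250.942915≈89.477938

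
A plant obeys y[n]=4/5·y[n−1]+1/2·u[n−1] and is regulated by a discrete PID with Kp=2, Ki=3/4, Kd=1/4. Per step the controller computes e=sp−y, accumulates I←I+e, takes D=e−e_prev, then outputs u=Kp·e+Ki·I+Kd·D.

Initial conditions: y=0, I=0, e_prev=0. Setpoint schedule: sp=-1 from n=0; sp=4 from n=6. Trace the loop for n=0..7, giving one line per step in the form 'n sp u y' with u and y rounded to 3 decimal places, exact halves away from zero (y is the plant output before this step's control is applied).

0 -1 -3.000 0.000
1 -1 1.000 -1.500
2 -1 -1.400 -0.700
3 -1 0.255 -1.260
4 -1 -0.829 -0.881
5 -1 -0.109 -1.119
6 4 14.413 -0.949
7 4 -5.272 6.447

(exact arithmetic carried between steps; '≈' marks a value shown rounded to 6 d.p. or computed from one; I and e_prev carry over from the previous line; the table rounds u and y to 3 d.p., halves away from zero)
n=0: y=0, sp=-1, e=sp−y=-1; I=-1, D=e−e_prev=-1; u=2·(-1)+3/4·(-1)+1/4·(-1)=-3; next y=4/5·0+1/2·(-3)=-1.5
n=1: y=-1.5, sp=-1, e=sp−y=0.5; I=-0.5, D=e−e_prev=1.5; u=2·0.5+3/4·(-0.5)+1/4·1.5=1; next y=4/5·(-1.5)+1/2·1=-0.7
n=2: y=-0.7, sp=-1, e=sp−y=-0.3; I=-0.8, D=e−e_prev=-0.8; u=2·(-0.3)+3/4·(-0.8)+1/4·(-0.8)=-1.4; next y=4/5·(-0.7)+1/2·(-1.4)=-1.26
n=3: y=-1.26, sp=-1, e=sp−y=0.26; I=-0.54, D=e−e_prev=0.56; u=2·0.26+3/4·(-0.54)+1/4·0.56=0.255; next y=4/5·(-1.26)+1/2·0.255=-0.8805
n=4: y=-0.8805, sp=-1, e=sp−y=-0.1195; I=-0.6595, D=e−e_prev=-0.3795; u=2·(-0.1195)+3/4·(-0.6595)+1/4·(-0.3795)=-0.8285; next y=4/5·(-0.8805)+1/2·(-0.8285)=-1.11865
n=5: y=-1.11865, sp=-1, e=sp−y=0.11865; I=-0.54085, D=e−e_prev=0.23815; u=2·0.11865+3/4·(-0.54085)+1/4·0.23815=-0.1088; next y=4/5·(-1.11865)+1/2·(-0.1088)=-0.94932
n=6: y=-0.94932, sp=4, e=sp−y=4.94932; I=4.40847, D=e−e_prev=4.83067; u=2·4.94932+3/4·4.40847+1/4·4.83067=14.41266; next y=4/5·(-0.94932)+1/2·14.41266=6.446874
n=7: y=6.446874, sp=4, e=sp−y=-2.446874; I=1.961596, D=e−e_prev=-7.396194; u=2·(-2.446874)+3/4·1.961596+1/4·(-7.396194)≈-5.271600; next y=4/5·6.446874+1/2·(-5.271600)≈2.521699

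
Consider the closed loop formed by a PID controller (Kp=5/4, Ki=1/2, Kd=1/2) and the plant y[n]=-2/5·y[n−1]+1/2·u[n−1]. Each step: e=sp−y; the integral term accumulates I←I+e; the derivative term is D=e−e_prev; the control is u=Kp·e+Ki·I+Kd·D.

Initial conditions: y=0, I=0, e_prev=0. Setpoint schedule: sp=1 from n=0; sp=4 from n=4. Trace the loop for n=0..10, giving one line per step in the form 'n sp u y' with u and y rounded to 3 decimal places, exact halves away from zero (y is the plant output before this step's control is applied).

0 1 2.250 0.000
1 1 -0.281 1.125
2 1 4.079 -0.591
3 1 -2.433 2.276
4 4 15.018 -2.127
5 4 -9.214 8.360
6 4 30.548 -7.951
7 4 -31.044 18.454
8 4 67.987 -22.904
9 4 -87.872 43.155
10 4 160.374 -61.198

(exact arithmetic carried between steps; '≈' marks a value shown rounded to 6 d.p. or computed from one; I and e_prev carry over from the previous line; the table rounds u and y to 3 d.p., halves away from zero)
n=0: y=0, sp=1, e=sp−y=1; I=1, D=e−e_prev=1; u=5/4·1+1/2·1+1/2·1=2.25; next y=-2/5·0+1/2·2.25=1.125
n=1: y=1.125, sp=1, e=sp−y=-0.125; I=0.875, D=e−e_prev=-1.125; u=5/4·(-0.125)+1/2·0.875+1/2·(-1.125)=-0.28125; next y=-2/5·1.125+1/2·(-0.28125)=-0.590625
n=2: y=-0.590625, sp=1, e=sp−y=1.590625; I=2.465625, D=e−e_prev=1.715625; u=5/4·1.590625+1/2·2.465625+1/2·1.715625≈4.078906; next y=-2/5·(-0.590625)+1/2·4.078906≈2.275703
n=3: y≈2.275703, sp=1, e=sp−y≈-1.275703; I≈1.189922, D=e−e_prev≈-2.866328; u=5/4·(-1.275703)+1/2·1.189922+1/2·(-2.866328)≈-2.432832; next y=-2/5·2.275703+1/2·(-2.432832)≈-2.126697
n=4: y≈-2.126697, sp=4, e=sp−y≈6.126697; I≈7.316619, D=e−e_prev≈7.402400; u=5/4·6.126697+1/2·7.316619+1/2·7.402400≈15.017881; next y=-2/5·(-2.126697)+1/2·15.017881≈8.359620
n=5: y≈8.359620, sp=4, e=sp−y≈-4.359620; I≈2.957000, D=e−e_prev≈-10.486317; u=5/4·(-4.359620)+1/2·2.957000+1/2·(-10.486317)≈-9.214183; next y=-2/5·8.359620+1/2·(-9.214183)≈-7.950939
n=6: y≈-7.950939, sp=4, e=sp−y≈11.950939; I≈14.907939, D=e−e_prev≈16.310559; u=5/4·11.950939+1/2·14.907939+1/2·16.310559≈30.547923; next y=-2/5·(-7.950939)+1/2·30.547923≈18.454337
n=7: y≈18.454337, sp=4, e=sp−y≈-14.454337; I≈0.453602, D=e−e_prev≈-26.405277; u=5/4·(-14.454337)+1/2·0.453602+1/2·(-26.405277)≈-31.043759; next y=-2/5·18.454337+1/2·(-31.043759)≈-22.903615
n=8: y≈-22.903615, sp=4, e=sp−y≈26.903615; I≈27.357216, D=e−e_prev≈41.357952; u=5/4·26.903615+1/2·27.357216+1/2·41.357952≈67.987102; next y=-2/5·(-22.903615)+1/2·67.987102≈43.154997
n=9: y≈43.154997, sp=4, e=sp−y≈-39.154997; I≈-11.797781, D=e−e_prev≈-66.058612; u=5/4·(-39.154997)+1/2·(-11.797781)+1/2·(-66.058612)≈-87.871942; next y=-2/5·43.154997+1/2·(-87.871942)≈-61.197970
n=10: y≈-61.197970, sp=4, e=sp−y≈65.197970; I≈53.400189, D=e−e_prev≈104.352967; u=5/4·65.197970+1/2·53.400189+1/2·104.352967≈160.374041; next y=-2/5·(-61.197970)+1/2·160.374041≈104.666208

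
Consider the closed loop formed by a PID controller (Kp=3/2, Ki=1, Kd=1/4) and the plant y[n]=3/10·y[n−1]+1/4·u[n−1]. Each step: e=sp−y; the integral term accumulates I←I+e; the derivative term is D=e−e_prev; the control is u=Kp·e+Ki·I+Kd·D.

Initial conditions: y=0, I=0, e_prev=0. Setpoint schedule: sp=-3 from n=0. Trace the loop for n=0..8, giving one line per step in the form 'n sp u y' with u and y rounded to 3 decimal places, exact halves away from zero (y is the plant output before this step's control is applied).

(exact arithmetic carried between steps; '≈' marks a value shown rounded to 6 d.p. or computed from one; I and e_prev carry over from the previous line; the table rounds u and y to 3 d.p., halves away from zero)
n=0: y=0, sp=-3, e=sp−y=-3; I=-3, D=e−e_prev=-3; u=3/2·(-3)+1·(-3)+1/4·(-3)=-8.25; next y=3/10·0+1/4·(-8.25)=-2.0625
n=1: y=-2.0625, sp=-3, e=sp−y=-0.9375; I=-3.9375, D=e−e_prev=2.0625; u=3/2·(-0.9375)+1·(-3.9375)+1/4·2.0625=-4.828125; next y=3/10·(-2.0625)+1/4·(-4.828125)≈-1.825781
n=2: y≈-1.825781, sp=-3, e=sp−y≈-1.174219; I≈-5.111719, D=e−e_prev≈-0.236719; u=3/2·(-1.174219)+1·(-5.111719)+1/4·(-0.236719)≈-6.932227; next y=3/10·(-1.825781)+1/4·(-6.932227)≈-2.280791
n=3: y≈-2.280791, sp=-3, e=sp−y≈-0.719209; I≈-5.830928, D=e−e_prev≈0.455010; u=3/2·(-0.719209)+1·(-5.830928)+1/4·0.455010≈-6.795989; next y=3/10·(-2.280791)+1/4·(-6.795989)≈-2.383234
n=4: y≈-2.383234, sp=-3, e=sp−y≈-0.616766; I≈-6.447693, D=e−e_prev≈0.102443; u=3/2·(-0.616766)+1·(-6.447693)+1/4·0.102443≈-7.347231; next y=3/10·(-2.383234)+1/4·(-7.347231)≈-2.551778
n=5: y≈-2.551778, sp=-3, e=sp−y≈-0.448222; I≈-6.895915, D=e−e_prev≈0.168544; u=3/2·(-0.448222)+1·(-6.895915)+1/4·0.168544≈-7.526112; next y=3/10·(-2.551778)+1/4·(-7.526112)≈-2.647061
n=6: y≈-2.647061, sp=-3, e=sp−y≈-0.352939; I≈-7.248854, D=e−e_prev≈0.095283; u=3/2·(-0.352939)+1·(-7.248854)+1/4·0.095283≈-7.754441; next y=3/10·(-2.647061)+1/4·(-7.754441)≈-2.732729
n=7: y≈-2.732729, sp=-3, e=sp−y≈-0.267271; I≈-7.516125, D=e−e_prev≈0.085667; u=3/2·(-0.267271)+1·(-7.516125)+1/4·0.085667≈-7.895615; next y=3/10·(-2.732729)+1/4·(-7.895615)≈-2.793722
n=8: y≈-2.793722, sp=-3, e=sp−y≈-0.206278; I≈-7.722403, D=e−e_prev≈0.060994; u=3/2·(-0.206278)+1·(-7.722403)+1/4·0.060994≈-8.016571; next y=3/10·(-2.793722)+1/4·(-8.016571)≈-2.842259

0 -3 -8.250 0.000
1 -3 -4.828 -2.063
2 -3 -6.932 -1.826
3 -3 -6.796 -2.281
4 -3 -7.347 -2.383
5 -3 -7.526 -2.552
6 -3 -7.754 -2.647
7 -3 -7.896 -2.733
8 -3 -8.017 -2.794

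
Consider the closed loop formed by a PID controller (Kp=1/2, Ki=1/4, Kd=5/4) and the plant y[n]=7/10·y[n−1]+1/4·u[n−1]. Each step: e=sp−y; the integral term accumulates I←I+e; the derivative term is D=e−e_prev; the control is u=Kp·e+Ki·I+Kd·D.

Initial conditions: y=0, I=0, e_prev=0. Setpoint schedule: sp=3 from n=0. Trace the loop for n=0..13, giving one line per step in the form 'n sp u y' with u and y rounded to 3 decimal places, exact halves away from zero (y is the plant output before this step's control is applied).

(exact arithmetic carried between steps; '≈' marks a value shown rounded to 6 d.p. or computed from one; I and e_prev carry over from the previous line; the table rounds u and y to 3 d.p., halves away from zero)
n=0: y=0, sp=3, e=sp−y=3; I=3, D=e−e_prev=3; u=1/2·3+1/4·3+5/4·3=6; next y=7/10·0+1/4·6=1.5
n=1: y=1.5, sp=3, e=sp−y=1.5; I=4.5, D=e−e_prev=-1.5; u=1/2·1.5+1/4·4.5+5/4·(-1.5)=0; next y=7/10·1.5+1/4·0=1.05
n=2: y=1.05, sp=3, e=sp−y=1.95; I=6.45, D=e−e_prev=0.45; u=1/2·1.95+1/4·6.45+5/4·0.45=3.15; next y=7/10·1.05+1/4·3.15=1.5225
n=3: y=1.5225, sp=3, e=sp−y=1.4775; I=7.9275, D=e−e_prev=-0.4725; u=1/2·1.4775+1/4·7.9275+5/4·(-0.4725)=2.13; next y=7/10·1.5225+1/4·2.13=1.59825
n=4: y=1.59825, sp=3, e=sp−y=1.40175; I=9.32925, D=e−e_prev=-0.07575; u=1/2·1.40175+1/4·9.32925+5/4·(-0.07575)=2.9385; next y=7/10·1.59825+1/4·2.9385=1.8534
n=5: y=1.8534, sp=3, e=sp−y=1.1466; I=10.47585, D=e−e_prev=-0.25515; u=1/2·1.1466+1/4·10.47585+5/4·(-0.25515)=2.873325; next y=7/10·1.8534+1/4·2.873325≈2.015711
n=6: y≈2.015711, sp=3, e=sp−y≈0.984289; I≈11.460139, D=e−e_prev≈-0.162311; u=1/2·0.984289+1/4·11.460139+5/4·(-0.162311)≈3.15429; next y=7/10·2.015711+1/4·3.15429≈2.199570
n=7: y≈2.199570, sp=3, e=sp−y≈0.800430; I≈12.260568, D=e−e_prev≈-0.183859; u=1/2·0.800430+1/4·12.260568+5/4·(-0.183859)≈3.235533; next y=7/10·2.199570+1/4·3.235533≈2.348583
n=8: y≈2.348583, sp=3, e=sp−y≈0.651417; I≈12.911986, D=e−e_prev≈-0.149012; u=1/2·0.651417+1/4·12.911986+5/4·(-0.149012)≈3.367440; next y=7/10·2.348583+1/4·3.367440≈2.485868
n=9: y≈2.485868, sp=3, e=sp−y≈0.514132; I≈13.426118, D=e−e_prev≈-0.137285; u=1/2·0.514132+1/4·13.426118+5/4·(-0.137285)≈3.441989; next y=7/10·2.485868+1/4·3.441989≈2.600605
n=10: y≈2.600605, sp=3, e=sp−y≈0.399395; I≈13.825513, D=e−e_prev≈-0.114737; u=1/2·0.399395+1/4·13.825513+5/4·(-0.114737)≈3.512655; next y=7/10·2.600605+1/4·3.512655≈2.698587
n=11: y≈2.698587, sp=3, e=sp−y≈0.301413; I≈14.126926, D=e−e_prev≈-0.097982; u=1/2·0.301413+1/4·14.126926+5/4·(-0.097982)≈3.559960; next y=7/10·2.698587+1/4·3.559960≈2.779001
n=12: y≈2.779001, sp=3, e=sp−y≈0.220999; I≈14.347925, D=e−e_prev≈-0.080414; u=1/2·0.220999+1/4·14.347925+5/4·(-0.080414)≈3.596963; next y=7/10·2.779001+1/4·3.596963≈2.844542
n=13: y≈2.844542, sp=3, e=sp−y≈0.155458; I≈14.503384, D=e−e_prev≈-0.065541; u=1/2·0.155458+1/4·14.503384+5/4·(-0.065541)≈3.621649; next y=7/10·2.844542+1/4·3.621649≈2.896591

0 3 6.000 0.000
1 3 0.000 1.500
2 3 3.150 1.050
3 3 2.130 1.523
4 3 2.939 1.598
5 3 2.873 1.853
6 3 3.154 2.016
7 3 3.236 2.200
8 3 3.367 2.349
9 3 3.442 2.486
10 3 3.513 2.601
11 3 3.560 2.699
12 3 3.597 2.779
13 3 3.622 2.845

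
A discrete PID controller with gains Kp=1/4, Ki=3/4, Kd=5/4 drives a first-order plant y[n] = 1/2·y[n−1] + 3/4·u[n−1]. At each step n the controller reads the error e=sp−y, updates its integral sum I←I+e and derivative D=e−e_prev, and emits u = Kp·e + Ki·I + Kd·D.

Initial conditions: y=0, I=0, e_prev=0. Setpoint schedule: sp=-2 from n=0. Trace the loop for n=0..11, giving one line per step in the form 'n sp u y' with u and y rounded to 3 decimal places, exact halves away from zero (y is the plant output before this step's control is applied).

(exact arithmetic carried between steps; '≈' marks a value shown rounded to 6 d.p. or computed from one; I and e_prev carry over from the previous line; the table rounds u and y to 3 d.p., halves away from zero)
n=0: y=0, sp=-2, e=sp−y=-2; I=-2, D=e−e_prev=-2; u=1/4·(-2)+3/4·(-2)+5/4·(-2)=-4.5; next y=1/2·0+3/4·(-4.5)=-3.375
n=1: y=-3.375, sp=-2, e=sp−y=1.375; I=-0.625, D=e−e_prev=3.375; u=1/4·1.375+3/4·(-0.625)+5/4·3.375=4.09375; next y=1/2·(-3.375)+3/4·4.09375≈1.382813
n=2: y≈1.382813, sp=-2, e=sp−y≈-3.382813; I≈-4.007813, D=e−e_prev≈-4.757813; u=1/4·(-3.382813)+3/4·(-4.007813)+5/4·(-4.757813)≈-9.798828; next y=1/2·1.382813+3/4·(-9.798828)≈-6.657715
n=3: y≈-6.657715, sp=-2, e=sp−y≈4.657715; I≈0.649902, D=e−e_prev≈8.040527; u=1/4·4.657715+3/4·0.649902+5/4·8.040527≈11.702515; next y=1/2·(-6.657715)+3/4·11.702515≈5.448029
n=4: y≈5.448029, sp=-2, e=sp−y≈-7.448029; I≈-6.798126, D=e−e_prev≈-12.105743; u=1/4·(-7.448029)+3/4·(-6.798126)+5/4·(-12.105743)≈-22.092781; next y=1/2·5.448029+3/4·(-22.092781)≈-13.845572
n=5: y≈-13.845572, sp=-2, e=sp−y≈11.845572; I≈5.047445, D=e−e_prev≈19.293600; u=1/4·11.845572+3/4·5.047445+5/4·19.293600≈30.863977; next y=1/2·(-13.845572)+3/4·30.863977≈16.225197
n=6: y≈16.225197, sp=-2, e=sp−y≈-18.225197; I≈-13.177752, D=e−e_prev≈-30.070768; u=1/4·(-18.225197)+3/4·(-13.177752)+5/4·(-30.070768)≈-52.028074; next y=1/2·16.225197+3/4·(-52.028074)≈-30.908457
n=7: y≈-30.908457, sp=-2, e=sp−y≈28.908457; I≈15.730705, D=e−e_prev≈47.133654; u=1/4·28.908457+3/4·15.730705+5/4·47.133654≈77.942210; next y=1/2·(-30.908457)+3/4·77.942210≈43.002429
n=8: y≈43.002429, sp=-2, e=sp−y≈-45.002429; I≈-29.271724, D=e−e_prev≈-73.910886; u=1/4·(-45.002429)+3/4·(-29.271724)+5/4·(-73.910886)≈-125.593008; next y=1/2·43.002429+3/4·(-125.593008)≈-72.693541
n=9: y≈-72.693541, sp=-2, e=sp−y≈70.693541; I≈41.421817, D=e−e_prev≈115.695970; u=1/4·70.693541+3/4·41.421817+5/4·115.695970≈193.359711; next y=1/2·(-72.693541)+3/4·193.359711≈108.673013
n=10: y≈108.673013, sp=-2, e=sp−y≈-110.673013; I≈-69.251196, D=e−e_prev≈-181.366554; u=1/4·(-110.673013)+3/4·(-69.251196)+5/4·(-181.366554)≈-306.314842; next y=1/2·108.673013+3/4·(-306.314842)≈-175.399625
n=11: y≈-175.399625, sp=-2, e=sp−y≈173.399625; I≈104.148430, D=e−e_prev≈284.072638; u=1/4·173.399625+3/4·104.148430+5/4·284.072638≈476.552026; next y=1/2·(-175.399625)+3/4·476.552026≈269.714207

0 -2 -4.500 0.000
1 -2 4.094 -3.375
2 -2 -9.799 1.383
3 -2 11.703 -6.658
4 -2 -22.093 5.448
5 -2 30.864 -13.846
6 -2 -52.028 16.225
7 -2 77.942 -30.908
8 -2 -125.593 43.002
9 -2 193.360 -72.694
10 -2 -306.315 108.673
11 -2 476.552 -175.400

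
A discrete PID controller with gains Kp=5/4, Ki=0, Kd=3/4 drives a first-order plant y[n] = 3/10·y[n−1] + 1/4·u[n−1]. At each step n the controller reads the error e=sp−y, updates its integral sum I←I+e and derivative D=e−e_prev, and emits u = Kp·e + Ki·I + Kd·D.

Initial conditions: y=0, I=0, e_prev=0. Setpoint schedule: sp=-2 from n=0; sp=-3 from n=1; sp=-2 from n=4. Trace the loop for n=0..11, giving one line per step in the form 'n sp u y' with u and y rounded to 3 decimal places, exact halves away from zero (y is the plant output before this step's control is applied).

0 -2 -4.000 0.000
1 -3 -2.500 -1.000
2 -3 -2.650 -0.925
3 -3 -2.564 -0.940
4 -2 -0.609 -0.923
5 -2 -2.334 -0.429
6 -2 -1.397 -0.712
7 -2 -1.908 -0.563
8 -2 -1.630 -0.646
9 -2 -1.782 -0.601
10 -2 -1.699 -0.626
11 -2 -1.744 -0.613

(exact arithmetic carried between steps; '≈' marks a value shown rounded to 6 d.p. or computed from one; I and e_prev carry over from the previous line; the table rounds u and y to 3 d.p., halves away from zero)
n=0: y=0, sp=-2, e=sp−y=-2; I=-2, D=e−e_prev=-2; u=5/4·(-2)+0·(-2)+3/4·(-2)=-4; next y=3/10·0+1/4·(-4)=-1
n=1: y=-1, sp=-3, e=sp−y=-2; I=-4, D=e−e_prev=0; u=5/4·(-2)+0·(-4)+3/4·0=-2.5; next y=3/10·(-1)+1/4·(-2.5)=-0.925
n=2: y=-0.925, sp=-3, e=sp−y=-2.075; I=-6.075, D=e−e_prev=-0.075; u=5/4·(-2.075)+0·(-6.075)+3/4·(-0.075)=-2.65; next y=3/10·(-0.925)+1/4·(-2.65)=-0.94
n=3: y=-0.94, sp=-3, e=sp−y=-2.06; I=-8.135, D=e−e_prev=0.015; u=5/4·(-2.06)+0·(-8.135)+3/4·0.015=-2.56375; next y=3/10·(-0.94)+1/4·(-2.56375)≈-0.922938
n=4: y≈-0.922938, sp=-2, e=sp−y≈-1.077063; I≈-9.212063, D=e−e_prev≈0.982938; u=5/4·(-1.077063)+0·(-9.212063)+3/4·0.982938≈-0.609125; next y=3/10·(-0.922938)+1/4·(-0.609125)≈-0.429163
n=5: y≈-0.429163, sp=-2, e=sp−y≈-1.570838; I≈-10.7829, D=e−e_prev≈-0.493775; u=5/4·(-1.570838)+0·(-10.7829)+3/4·(-0.493775)≈-2.333878; next y=3/10·(-0.429163)+1/4·(-2.333878)≈-0.712218
n=6: y≈-0.712218, sp=-2, e=sp−y≈-1.287782; I≈-12.070682, D=e−e_prev≈0.283056; u=5/4·(-1.287782)+0·(-12.070682)+3/4·0.283056≈-1.397435; next y=3/10·(-0.712218)+1/4·(-1.397435)≈-0.563024
n=7: y≈-0.563024, sp=-2, e=sp−y≈-1.436976; I≈-13.507657, D=e−e_prev≈-0.149194; u=5/4·(-1.436976)+0·(-13.507657)+3/4·(-0.149194)≈-1.908115; next y=3/10·(-0.563024)+1/4·(-1.908115)≈-0.645936
n=8: y≈-0.645936, sp=-2, e=sp−y≈-1.354064; I≈-14.861721, D=e−e_prev≈0.082912; u=5/4·(-1.354064)+0·(-14.861721)+3/4·0.082912≈-1.630396; next y=3/10·(-0.645936)+1/4·(-1.630396)≈-0.601380
n=9: y≈-0.601380, sp=-2, e=sp−y≈-1.398620; I≈-16.260341, D=e−e_prev≈-0.044556; u=5/4·(-1.398620)+0·(-16.260341)+3/4·(-0.044556)≈-1.781692; next y=3/10·(-0.601380)+1/4·(-1.781692)≈-0.625837
n=10: y≈-0.625837, sp=-2, e=sp−y≈-1.374163; I≈-17.634504, D=e−e_prev≈0.024457; u=5/4·(-1.374163)+0·(-17.634504)+3/4·0.024457≈-1.699361; next y=3/10·(-0.625837)+1/4·(-1.699361)≈-0.612591
n=11: y≈-0.612591, sp=-2, e=sp−y≈-1.387409; I≈-19.021913, D=e−e_prev≈-0.013246; u=5/4·(-1.387409)+0·(-19.021913)+3/4·(-0.013246)≈-1.744195; next y=3/10·(-0.612591)+1/4·(-1.744195)≈-0.619826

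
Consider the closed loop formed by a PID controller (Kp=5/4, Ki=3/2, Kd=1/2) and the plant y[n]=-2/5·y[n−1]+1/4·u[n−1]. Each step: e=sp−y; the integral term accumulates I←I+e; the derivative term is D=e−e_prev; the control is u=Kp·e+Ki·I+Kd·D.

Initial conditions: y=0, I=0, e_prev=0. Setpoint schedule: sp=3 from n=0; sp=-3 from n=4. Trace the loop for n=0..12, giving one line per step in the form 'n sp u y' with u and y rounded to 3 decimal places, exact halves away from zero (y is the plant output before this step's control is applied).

(exact arithmetic carried between steps; '≈' marks a value shown rounded to 6 d.p. or computed from one; I and e_prev carry over from the previous line; the table rounds u and y to 3 d.p., halves away from zero)
n=0: y=0, sp=3, e=sp−y=3; I=3, D=e−e_prev=3; u=5/4·3+3/2·3+1/2·3=9.75; next y=-2/5·0+1/4·9.75=2.4375
n=1: y=2.4375, sp=3, e=sp−y=0.5625; I=3.5625, D=e−e_prev=-2.4375; u=5/4·0.5625+3/2·3.5625+1/2·(-2.4375)=4.828125; next y=-2/5·2.4375+1/4·4.828125≈0.232031
n=2: y≈0.232031, sp=3, e=sp−y≈2.767969; I≈6.330469, D=e−e_prev≈2.205469; u=5/4·2.767969+3/2·6.330469+1/2·2.205469≈14.058398; next y=-2/5·0.232031+1/4·14.058398≈3.421787
n=3: y≈3.421787, sp=3, e=sp−y≈-0.421787; I≈5.908682, D=e−e_prev≈-3.189756; u=5/4·(-0.421787)+3/2·5.908682+1/2·(-3.189756)≈6.740911; next y=-2/5·3.421787+1/4·6.740911≈0.316513
n=4: y≈0.316513, sp=-3, e=sp−y≈-3.316513; I≈2.592169, D=e−e_prev≈-2.894726; u=5/4·(-3.316513)+3/2·2.592169+1/2·(-2.894726)≈-1.704751; next y=-2/5·0.316513+1/4·(-1.704751)≈-0.552793
n=5: y≈-0.552793, sp=-3, e=sp−y≈-2.447207; I≈0.144962, D=e−e_prev≈0.869306; u=5/4·(-2.447207)+3/2·0.144962+1/2·0.869306≈-2.406914; next y=-2/5·(-0.552793)+1/4·(-2.406914)≈-0.380611
n=6: y≈-0.380611, sp=-3, e=sp−y≈-2.619389; I≈-2.474427, D=e−e_prev≈-0.172181; u=5/4·(-2.619389)+3/2·(-2.474427)+1/2·(-0.172181)≈-7.071967; next y=-2/5·(-0.380611)+1/4·(-7.071967)≈-1.615747
n=7: y≈-1.615747, sp=-3, e=sp−y≈-1.384253; I≈-3.858680, D=e−e_prev≈1.235136; u=5/4·(-1.384253)+3/2·(-3.858680)+1/2·1.235136≈-6.900768; next y=-2/5·(-1.615747)+1/4·(-6.900768)≈-1.078893
n=8: y≈-1.078893, sp=-3, e=sp−y≈-1.921107; I≈-5.779787, D=e−e_prev≈-0.536854; u=5/4·(-1.921107)+3/2·(-5.779787)+1/2·(-0.536854)≈-11.339491; next y=-2/5·(-1.078893)+1/4·(-11.339491)≈-2.403316
n=9: y≈-2.403316, sp=-3, e=sp−y≈-0.596684; I≈-6.376471, D=e−e_prev≈1.324423; u=5/4·(-0.596684)+3/2·(-6.376471)+1/2·1.324423≈-9.648351; next y=-2/5·(-2.403316)+1/4·(-9.648351)≈-1.450762
n=10: y≈-1.450762, sp=-3, e=sp−y≈-1.549238; I≈-7.925710, D=e−e_prev≈-0.952554; u=5/4·(-1.549238)+3/2·(-7.925710)+1/2·(-0.952554)≈-14.301390; next y=-2/5·(-1.450762)+1/4·(-14.301390)≈-2.995043
n=11: y≈-2.995043, sp=-3, e=sp−y≈-0.004957; I≈-7.930667, D=e−e_prev≈1.544281; u=5/4·(-0.004957)+3/2·(-7.930667)+1/2·1.544281≈-11.130056; next y=-2/5·(-2.995043)+1/4·(-11.130056)≈-1.584497
n=12: y≈-1.584497, sp=-3, e=sp−y≈-1.415503; I≈-9.346170, D=e−e_prev≈-1.410546; u=5/4·(-1.415503)+3/2·(-9.346170)+1/2·(-1.410546)≈-16.493907; next y=-2/5·(-1.584497)+1/4·(-16.493907)≈-3.489678

0 3 9.750 0.000
1 3 4.828 2.438
2 3 14.058 0.232
3 3 6.741 3.422
4 -3 -1.705 0.317
5 -3 -2.407 -0.553
6 -3 -7.072 -0.381
7 -3 -6.901 -1.616
8 -3 -11.339 -1.079
9 -3 -9.648 -2.403
10 -3 -14.301 -1.451
11 -3 -11.130 -2.995
12 -3 -16.494 -1.584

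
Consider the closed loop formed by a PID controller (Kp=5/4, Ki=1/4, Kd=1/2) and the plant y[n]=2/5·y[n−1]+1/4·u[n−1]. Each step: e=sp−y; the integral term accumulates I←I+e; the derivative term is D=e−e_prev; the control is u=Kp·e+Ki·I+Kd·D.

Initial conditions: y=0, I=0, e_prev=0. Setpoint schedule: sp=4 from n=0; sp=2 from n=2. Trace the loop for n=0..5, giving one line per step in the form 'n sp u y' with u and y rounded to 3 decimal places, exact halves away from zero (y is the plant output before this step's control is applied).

0 4 8.000 0.000
1 4 3.000 2.000
2 2 1.400 1.550
3 2 3.448 0.970
4 2 2.855 1.250
5 2 3.255 1.214

(exact arithmetic carried between steps; '≈' marks a value shown rounded to 6 d.p. or computed from one; I and e_prev carry over from the previous line; the table rounds u and y to 3 d.p., halves away from zero)
n=0: y=0, sp=4, e=sp−y=4; I=4, D=e−e_prev=4; u=5/4·4+1/4·4+1/2·4=8; next y=2/5·0+1/4·8=2
n=1: y=2, sp=4, e=sp−y=2; I=6, D=e−e_prev=-2; u=5/4·2+1/4·6+1/2·(-2)=3; next y=2/5·2+1/4·3=1.55
n=2: y=1.55, sp=2, e=sp−y=0.45; I=6.45, D=e−e_prev=-1.55; u=5/4·0.45+1/4·6.45+1/2·(-1.55)=1.4; next y=2/5·1.55+1/4·1.4=0.97
n=3: y=0.97, sp=2, e=sp−y=1.03; I=7.48, D=e−e_prev=0.58; u=5/4·1.03+1/4·7.48+1/2·0.58=3.4475; next y=2/5·0.97+1/4·3.4475=1.249875
n=4: y=1.249875, sp=2, e=sp−y=0.750125; I=8.230125, D=e−e_prev=-0.279875; u=5/4·0.750125+1/4·8.230125+1/2·(-0.279875)=2.85525; next y=2/5·1.249875+1/4·2.85525≈1.213763
n=5: y≈1.213763, sp=2, e=sp−y≈0.786238; I≈9.016363, D=e−e_prev≈0.036113; u=5/4·0.786238+1/4·9.016363+1/2·0.036113≈3.254944; next y=2/5·1.213763+1/4·3.254944≈1.299241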